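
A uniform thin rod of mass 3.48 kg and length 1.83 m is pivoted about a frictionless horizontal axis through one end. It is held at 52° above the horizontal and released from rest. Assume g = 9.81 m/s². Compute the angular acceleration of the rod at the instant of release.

α ≈ 4.95 rad/s²

About the pivot, I = (1/3)ML² = (1/3)(3.48)(1.83)² = 3.885 kg·m².
The weight acts at the center, a distance L/2 = 0.9150 m from the pivot; τ = Mg(L/2) cos 52° = 19.23 N·m.
α = τ/I = 19.23/3.885 = 4.951 rad/s².
(Equivalently α = (3g/(2L)) cos 52° = 4.951 rad/s².)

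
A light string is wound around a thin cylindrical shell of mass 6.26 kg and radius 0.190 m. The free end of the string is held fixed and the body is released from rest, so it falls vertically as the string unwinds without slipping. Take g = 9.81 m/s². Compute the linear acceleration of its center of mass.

a ≈ 4.91 m/s²

Translation: Mg − T = Ma. Rotation about the center: TR = Iα with I = MR².
With a = αR: T = (I/R²)a = M a, so Mg = (1 + 1.000)Ma.
a = g/(1 + 1.000) = 9.81/2.000 = 4.905 m/s².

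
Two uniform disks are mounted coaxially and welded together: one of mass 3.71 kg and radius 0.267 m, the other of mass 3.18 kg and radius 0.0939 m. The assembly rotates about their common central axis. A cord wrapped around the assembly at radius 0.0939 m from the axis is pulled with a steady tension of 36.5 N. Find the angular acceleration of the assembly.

α ≈ 23.4 rad/s²

I = ½M₁R₁² + ½M₂R₂² = ½(3.71)(0.267)² + ½(3.18)(0.0939)² = 0.1463 kg·m².
τ = F r = (36.5)(0.0939) = 3.427 N·m.
α = τ/I = 3.427/0.1463 = 23.43 rad/s².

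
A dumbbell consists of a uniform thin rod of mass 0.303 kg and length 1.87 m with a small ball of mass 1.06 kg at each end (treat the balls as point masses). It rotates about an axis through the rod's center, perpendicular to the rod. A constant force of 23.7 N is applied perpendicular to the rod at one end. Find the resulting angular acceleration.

α ≈ 11.4 rad/s²

I_rod = (1/12)ML² = (1/12)(0.303)(1.87)² = 0.08830 kg·m².
I_balls = 2·m·(L/2)² = 2(1.06)(0.9350)² = 1.853 kg·m².
Total I = 1.942 kg·m².
τ = F·(L/2) = (23.7)(0.935) = 22.16 N·m.
α = τ/I = 22.16/1.942 = 11.41 rad/s².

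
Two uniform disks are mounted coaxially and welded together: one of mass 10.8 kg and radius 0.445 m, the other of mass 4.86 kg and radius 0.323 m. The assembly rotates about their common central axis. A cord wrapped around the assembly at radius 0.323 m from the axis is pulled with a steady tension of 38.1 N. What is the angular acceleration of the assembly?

α ≈ 9.30 rad/s²

I = ½M₁R₁² + ½M₂R₂² = ½(10.8)(0.445)² + ½(4.86)(0.323)² = 1.323 kg·m².
τ = F r = (38.1)(0.323) = 12.31 N·m.
α = τ/I = 12.31/1.323 = 9.303 rad/s².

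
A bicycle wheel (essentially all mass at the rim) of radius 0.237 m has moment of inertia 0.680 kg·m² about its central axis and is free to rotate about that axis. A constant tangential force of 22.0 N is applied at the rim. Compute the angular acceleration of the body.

α ≈ 7.67 rad/s²

τ = F R = (22.0)(0.237) = 5.214 N·m.
From τ = Iα: α = 5.214/0.6800 = 7.668 rad/s².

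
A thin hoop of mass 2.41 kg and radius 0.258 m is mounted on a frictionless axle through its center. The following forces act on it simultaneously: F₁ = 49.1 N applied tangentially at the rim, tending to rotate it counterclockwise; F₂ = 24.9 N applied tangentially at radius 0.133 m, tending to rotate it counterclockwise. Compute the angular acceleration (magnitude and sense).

α ≈ 99.6 rad/s², counterclockwise

I = MR² = (2.41)(0.258)² = 0.1604 kg·m².
Taking counterclockwise as positive: τ₁ = +(49.1)(0.258) = +12.67 N·m; τ₂ = +(24.9)(0.133) = +3.312 N·m.
Net torque τ = 15.98 N·m.
α = τ/I = 15.98/0.1604 = 99.61 rad/s².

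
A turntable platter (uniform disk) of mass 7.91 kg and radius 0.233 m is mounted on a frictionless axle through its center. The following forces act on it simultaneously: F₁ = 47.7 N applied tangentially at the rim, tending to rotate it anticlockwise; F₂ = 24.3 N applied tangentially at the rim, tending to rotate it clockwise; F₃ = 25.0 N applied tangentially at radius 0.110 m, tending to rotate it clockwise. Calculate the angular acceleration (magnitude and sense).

α ≈ 12.6 rad/s², anticlockwise

I = ½MR² = (1/2)(7.91)(0.233)² = 0.2147 kg·m².
Taking anticlockwise as positive: τ₁ = +(47.7)(0.233) = +11.11 N·m; τ₂ = −(24.3)(0.233) = −5.662 N·m; τ₃ = −(25.0)(0.110) = −2.750 N·m.
Net torque τ = 2.702 N·m.
α = τ/I = 2.702/0.2147 = 12.59 rad/s².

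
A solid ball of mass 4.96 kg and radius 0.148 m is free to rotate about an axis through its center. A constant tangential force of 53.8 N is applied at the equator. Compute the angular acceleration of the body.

I = (2/5)MR² = (2/5)(4.96)(0.148)² = 0.04346 kg·m².
τ = F R = (53.8)(0.148) = 7.962 N·m.
Newton's second law for rotation, τ = Iα, gives α = τ/I = 7.962/0.04346 = 183.2 rad/s².

α ≈ 183 rad/s²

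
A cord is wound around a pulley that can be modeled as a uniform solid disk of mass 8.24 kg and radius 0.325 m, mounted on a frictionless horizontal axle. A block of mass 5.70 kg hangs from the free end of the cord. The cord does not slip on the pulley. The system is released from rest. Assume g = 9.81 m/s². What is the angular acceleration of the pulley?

I = ½MR² = (1/2)(8.24)(0.325)² = 0.4352 kg·m².
Block: mg − T = ma. Pulley: TR = Iα. No-slip: a = αR, so T = (I/R²)a = 4.120·a.
Then mg = (m + 4.120)a, so a = (5.70)(9.81)/(5.70 + 4.120) = 5.694 m/s².
α = a/R = 5.694/0.325 = 17.52 rad/s².

α ≈ 17.5 rad/s²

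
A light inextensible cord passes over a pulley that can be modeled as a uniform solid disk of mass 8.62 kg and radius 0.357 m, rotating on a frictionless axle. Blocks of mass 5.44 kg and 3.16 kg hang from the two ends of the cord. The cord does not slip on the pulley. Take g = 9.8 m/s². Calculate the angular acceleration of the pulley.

I = ½MR² = (1/2)(8.62)(0.357)² = 0.5493 kg·m².
Heavier block: m₁g − T₁ = m₁a. Lighter block: T₂ − m₂g = m₂a.
Pulley: (T₁ − T₂)R = Iα = I(a/R), so T₁ − T₂ = (I/R²)a = (1/2)M_p a = 4.310·a.
Adding the three: (m₁ − m₂)g = (m₁ + m₂ + 4.310)a, so a = (5.44 − 3.16)(9.8)/(5.44 + 3.16 + 4.310) = 1.731 m/s².
α = a/R = 1.731/0.357 = 4.848 rad/s².

α ≈ 4.85 rad/s²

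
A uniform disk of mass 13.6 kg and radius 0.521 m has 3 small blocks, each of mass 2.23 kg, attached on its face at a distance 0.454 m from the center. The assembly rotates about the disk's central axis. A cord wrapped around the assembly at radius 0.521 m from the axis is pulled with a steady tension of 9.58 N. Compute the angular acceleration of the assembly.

I_disk = ½MR² = ½(13.6)(0.521)² = 1.846 kg·m².
I_blocks = 3·m·r² = 3(2.23)(0.454)² = 1.379 kg·m².
Total I = 3.225 kg·m².
τ = F r = (9.58)(0.521) = 4.991 N·m.
α = τ/I = 4.991/3.225 = 1.548 rad/s².

α ≈ 1.55 rad/s²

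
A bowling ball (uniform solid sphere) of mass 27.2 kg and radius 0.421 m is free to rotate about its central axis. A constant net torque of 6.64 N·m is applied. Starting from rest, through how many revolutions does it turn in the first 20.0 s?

I = (2/5)MR² = (2/5)(27.2)(0.421)² = 1.928 kg·m².
α = τ/I = 6.64/1.928 = 3.443 rad/s².
θ = ½αt² = ½(3.443)(20.0)² = 688.7 rad.
Revolutions = θ/(2π) = 109.6.

≈ 110 revolutions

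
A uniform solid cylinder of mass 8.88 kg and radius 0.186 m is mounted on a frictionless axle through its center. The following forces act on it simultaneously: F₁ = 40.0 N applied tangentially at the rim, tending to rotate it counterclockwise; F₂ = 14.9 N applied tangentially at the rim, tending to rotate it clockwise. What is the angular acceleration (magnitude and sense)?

α ≈ 30.4 rad/s², counterclockwise

I = ½MR² = (1/2)(8.88)(0.186)² = 0.1536 kg·m².
Taking counterclockwise as positive: τ₁ = +(40.0)(0.186) = +7.440 N·m; τ₂ = −(14.9)(0.186) = −2.771 N·m.
Net torque τ = 4.669 N·m.
α = τ/I = 4.669/0.1536 = 30.39 rad/s².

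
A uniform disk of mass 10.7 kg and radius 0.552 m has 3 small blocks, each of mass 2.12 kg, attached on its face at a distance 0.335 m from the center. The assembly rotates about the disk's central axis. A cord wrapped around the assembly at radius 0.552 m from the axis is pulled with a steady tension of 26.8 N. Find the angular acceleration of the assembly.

α ≈ 6.31 rad/s²

I_disk = ½MR² = ½(10.7)(0.552)² = 1.630 kg·m².
I_blocks = 3·m·r² = 3(2.12)(0.335)² = 0.7138 kg·m².
Total I = 2.344 kg·m².
τ = F r = (26.8)(0.552) = 14.79 N·m.
α = τ/I = 14.79/2.344 = 6.311 rad/s².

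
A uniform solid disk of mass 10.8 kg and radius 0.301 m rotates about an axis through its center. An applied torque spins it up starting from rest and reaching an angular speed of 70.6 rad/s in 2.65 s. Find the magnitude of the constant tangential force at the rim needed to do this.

F ≈ 43.3 N

I = ½MR² = (1/2)(10.8)(0.301)² = 0.4892 kg·m².
α = Δω/Δt = (70.6 − 0)/2.65 = 26.64 rad/s².
The required torque is τ = Iα = (0.4892)(26.64) = 13.03 N·m.
A tangential force at the rim gives τ = FR, so F = τ/R = 13.03/0.301 = 43.30 N.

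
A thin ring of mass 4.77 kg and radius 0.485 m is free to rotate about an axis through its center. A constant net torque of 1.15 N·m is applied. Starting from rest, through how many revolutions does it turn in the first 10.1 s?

I = MR² = (4.77)(0.485)² = 1.122 kg·m².
α = τ/I = 1.15/1.122 = 1.025 rad/s².
θ = ½αt² = ½(1.025)(10.1)² = 52.28 rad.
Revolutions = θ/(2π) = 8.320.

≈ 8.32 revolutions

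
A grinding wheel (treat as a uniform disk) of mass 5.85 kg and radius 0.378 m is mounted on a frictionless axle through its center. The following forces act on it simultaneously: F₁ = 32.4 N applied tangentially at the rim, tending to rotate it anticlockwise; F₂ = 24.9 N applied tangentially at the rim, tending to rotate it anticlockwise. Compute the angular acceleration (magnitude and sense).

α ≈ 51.8 rad/s², anticlockwise

I = ½MR² = (1/2)(5.85)(0.378)² = 0.4179 kg·m².
Taking anticlockwise as positive: τ₁ = +(32.4)(0.378) = +12.25 N·m; τ₂ = +(24.9)(0.378) = +9.412 N·m.
Net torque τ = 21.66 N·m.
α = τ/I = 21.66/0.4179 = 51.82 rad/s².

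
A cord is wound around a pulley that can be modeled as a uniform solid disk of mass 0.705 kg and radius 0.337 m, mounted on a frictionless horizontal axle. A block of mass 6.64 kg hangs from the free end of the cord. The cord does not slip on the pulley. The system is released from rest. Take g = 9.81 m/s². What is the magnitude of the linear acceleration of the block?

a ≈ 9.32 m/s²

I = ½MR² = (1/2)(0.705)(0.337)² = 0.04003 kg·m².
Block: mg − T = ma. Pulley: TR = Iα. No-slip: a = αR, so T = (I/R²)a = 0.3525·a.
Then mg = (m + 0.3525)a, so a = (6.64)(9.81)/(6.64 + 0.3525) = 9.315 m/s².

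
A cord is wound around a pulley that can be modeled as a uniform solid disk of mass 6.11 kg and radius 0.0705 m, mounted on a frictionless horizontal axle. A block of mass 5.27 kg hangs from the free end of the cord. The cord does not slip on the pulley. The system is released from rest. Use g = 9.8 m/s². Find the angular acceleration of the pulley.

I = ½MR² = (1/2)(6.11)(0.0705)² = 0.01518 kg·m².
Block: mg − T = ma. Pulley: TR = Iα. No-slip: a = αR, so T = (I/R²)a = 3.055·a.
Then mg = (m + 3.055)a, so a = (5.27)(9.8)/(5.27 + 3.055) = 6.204 m/s².
α = a/R = 6.204/0.0705 = 88.00 rad/s².

α ≈ 88.0 rad/s²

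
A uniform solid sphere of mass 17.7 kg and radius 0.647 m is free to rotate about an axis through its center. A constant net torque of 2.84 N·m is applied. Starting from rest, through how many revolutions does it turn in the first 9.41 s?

I = (2/5)MR² = (2/5)(17.7)(0.647)² = 2.964 kg·m².
α = τ/I = 2.84/2.964 = 0.9582 rad/s².
θ = ½αt² = ½(0.9582)(9.41)² = 42.43 rad.
Revolutions = θ/(2π) = 6.752.

≈ 6.75 revolutions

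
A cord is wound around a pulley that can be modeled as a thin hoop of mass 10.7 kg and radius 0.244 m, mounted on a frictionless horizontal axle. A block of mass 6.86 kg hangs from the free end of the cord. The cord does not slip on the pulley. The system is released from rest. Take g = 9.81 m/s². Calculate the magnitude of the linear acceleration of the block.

I = MR² = (10.7)(0.244)² = 0.6370 kg·m².
Block: mg − T = ma. Pulley: TR = Iα. No-slip: a = αR, so T = (I/R²)a = 10.70·a.
Then mg = (m + 10.70)a, so a = (6.86)(9.81)/(6.86 + 10.70) = 3.832 m/s².

a ≈ 3.83 m/s²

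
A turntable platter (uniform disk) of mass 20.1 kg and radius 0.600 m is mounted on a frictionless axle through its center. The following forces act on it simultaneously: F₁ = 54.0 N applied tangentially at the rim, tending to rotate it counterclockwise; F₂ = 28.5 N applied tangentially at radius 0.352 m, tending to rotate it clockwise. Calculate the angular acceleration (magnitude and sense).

I = ½MR² = (1/2)(20.1)(0.600)² = 3.618 kg·m².
Taking counterclockwise as positive: τ₁ = +(54.0)(0.600) = +32.40 N·m; τ₂ = −(28.5)(0.352) = −10.03 N·m.
Net torque τ = 22.37 N·m.
α = τ/I = 22.37/3.618 = 6.182 rad/s².

α ≈ 6.18 rad/s², counterclockwise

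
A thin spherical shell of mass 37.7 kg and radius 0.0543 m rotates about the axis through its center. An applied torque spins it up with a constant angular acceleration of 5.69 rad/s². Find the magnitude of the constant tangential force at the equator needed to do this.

F ≈ 7.77 N

I = (2/3)MR² = (2/3)(37.7)(0.0543)² = 0.07411 kg·m².
The required torque is τ = Iα = (0.07411)(5.690) = 0.4217 N·m.
A tangential force at the equator gives τ = FR, so F = τ/R = 0.4217/0.0543 = 7.765 N.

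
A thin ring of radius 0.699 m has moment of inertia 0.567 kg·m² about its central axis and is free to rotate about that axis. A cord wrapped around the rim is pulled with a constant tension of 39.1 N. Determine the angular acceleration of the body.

α ≈ 48.2 rad/s²

τ = F R = (39.1)(0.699) = 27.33 N·m.
From τ = Iα: α = 27.33/0.5670 = 48.20 rad/s².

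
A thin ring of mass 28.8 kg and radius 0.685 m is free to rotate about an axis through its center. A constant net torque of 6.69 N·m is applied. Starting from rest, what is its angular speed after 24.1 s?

ω ≈ 11.9 rad/s

I = MR² = (28.8)(0.685)² = 13.51 kg·m².
α = τ/I = 6.69/13.51 = 0.4951 rad/s².
ω = ω₀ + αt = 0 + (0.4951)(24.1) = 11.93 rad/s.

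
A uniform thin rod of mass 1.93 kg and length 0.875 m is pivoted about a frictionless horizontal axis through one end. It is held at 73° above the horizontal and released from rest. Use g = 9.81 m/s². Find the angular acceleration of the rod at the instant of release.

α ≈ 4.92 rad/s²

About the pivot, I = (1/3)ML² = (1/3)(1.93)(0.875)² = 0.4926 kg·m².
The weight acts at the center, a distance L/2 = 0.4375 m from the pivot; τ = Mg(L/2) cos 73° = 2.422 N·m.
α = τ/I = 2.422/0.4926 = 4.917 rad/s².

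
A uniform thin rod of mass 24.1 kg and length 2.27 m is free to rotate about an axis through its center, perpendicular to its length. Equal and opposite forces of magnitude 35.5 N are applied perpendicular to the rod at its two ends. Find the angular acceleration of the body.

I = (1/12)ML² = (1/12)(24.1)(2.27)² = 10.35 kg·m².
The couple gives τ = F·(L/2) + F·(L/2) = F L = (35.5)(2.27) = 80.58 N·m.
Newton's second law for rotation, τ = Iα, gives α = τ/I = 80.58/10.35 = 7.787 rad/s².

α ≈ 7.79 rad/s²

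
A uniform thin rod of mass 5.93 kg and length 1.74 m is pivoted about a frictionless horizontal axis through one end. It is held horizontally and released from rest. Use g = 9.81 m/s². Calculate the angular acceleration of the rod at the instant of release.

α ≈ 8.46 rad/s²

About the pivot, I = (1/3)ML² = (1/3)(5.93)(1.74)² = 5.985 kg·m².
The weight acts at the center, a distance L/2 = 0.8700 m from the pivot; τ = Mg(L/2) = 50.61 N·m.
α = τ/I = 50.61/5.985 = 8.457 rad/s².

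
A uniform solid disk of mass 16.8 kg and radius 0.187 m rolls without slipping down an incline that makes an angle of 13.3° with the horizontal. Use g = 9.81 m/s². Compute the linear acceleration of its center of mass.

Translation along the incline: Mg sinθ − f = Ma.
Rotation about the center: fR = Iα with I = ½MR². No-slip gives a = αR, so f = (I/R²)a = (1/2)M a.
Substituting: Mg sinθ = (1 + 0.5000)Ma, so a = g sinθ/(1 + 0.5000) = (9.81) sin 13.3° / 1.500 = 1.505 m/s².

a ≈ 1.50 m/s²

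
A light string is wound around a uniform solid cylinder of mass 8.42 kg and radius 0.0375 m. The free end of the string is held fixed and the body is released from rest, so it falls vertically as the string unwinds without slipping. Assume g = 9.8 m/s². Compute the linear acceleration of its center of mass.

a ≈ 6.53 m/s²

Translation: Mg − T = Ma. Rotation about the center: TR = Iα with I = ½MR².
With a = αR: T = (I/R²)a = (1/2)M a, so Mg = (1 + 0.5000)Ma.
a = g/(1 + 0.5000) = 9.8/1.500 = 6.533 m/s².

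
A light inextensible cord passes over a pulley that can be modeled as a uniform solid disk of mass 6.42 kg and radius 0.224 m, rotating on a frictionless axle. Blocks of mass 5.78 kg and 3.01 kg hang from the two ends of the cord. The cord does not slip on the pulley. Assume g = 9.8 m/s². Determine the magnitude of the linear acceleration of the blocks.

I = ½MR² = (1/2)(6.42)(0.224)² = 0.1611 kg·m².
Heavier block: m₁g − T₁ = m₁a. Lighter block: T₂ − m₂g = m₂a.
Pulley: (T₁ − T₂)R = Iα = I(a/R), so T₁ − T₂ = (I/R²)a = (1/2)M_p a = 3.210·a.
Adding the three: (m₁ − m₂)g = (m₁ + m₂ + 3.210)a, so a = (5.78 − 3.01)(9.8)/(5.78 + 3.01 + 3.210) = 2.262 m/s².

a ≈ 2.26 m/s²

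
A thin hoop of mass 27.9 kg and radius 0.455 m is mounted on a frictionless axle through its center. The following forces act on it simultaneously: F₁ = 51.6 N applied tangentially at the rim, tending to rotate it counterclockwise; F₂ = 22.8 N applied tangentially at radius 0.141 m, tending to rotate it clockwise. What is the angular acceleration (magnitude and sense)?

I = MR² = (27.9)(0.455)² = 5.776 kg·m².
Taking counterclockwise as positive: τ₁ = +(51.6)(0.455) = +23.48 N·m; τ₂ = −(22.8)(0.141) = −3.215 N·m.
Net torque τ = 20.26 N·m.
α = τ/I = 20.26/5.776 = 3.508 rad/s².

α ≈ 3.51 rad/s², counterclockwise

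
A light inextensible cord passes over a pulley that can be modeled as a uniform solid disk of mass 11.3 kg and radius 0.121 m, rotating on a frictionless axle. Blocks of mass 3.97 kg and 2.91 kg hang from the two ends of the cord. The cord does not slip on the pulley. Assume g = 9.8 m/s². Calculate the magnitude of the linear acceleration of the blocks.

a ≈ 0.829 m/s²

I = ½MR² = (1/2)(11.3)(0.121)² = 0.08272 kg·m².
Heavier block: m₁g − T₁ = m₁a. Lighter block: T₂ − m₂g = m₂a.
Pulley: (T₁ − T₂)R = Iα = I(a/R), so T₁ − T₂ = (I/R²)a = (1/2)M_p a = 5.650·a.
Adding the three: (m₁ − m₂)g = (m₁ + m₂ + 5.650)a, so a = (3.97 − 2.91)(9.8)/(3.97 + 2.91 + 5.650) = 0.8291 m/s².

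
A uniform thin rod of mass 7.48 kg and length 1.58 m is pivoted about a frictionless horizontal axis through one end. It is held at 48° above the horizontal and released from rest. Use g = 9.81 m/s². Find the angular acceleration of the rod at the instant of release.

About the pivot, I = (1/3)ML² = (1/3)(7.48)(1.58)² = 6.224 kg·m².
The weight acts at the center, a distance L/2 = 0.7900 m from the pivot; τ = Mg(L/2) cos 48° = 38.79 N·m.
α = τ/I = 38.79/6.224 = 6.232 rad/s².
(Equivalently α = (3g/(2L)) cos 48° = 6.232 rad/s².)

α ≈ 6.23 rad/s²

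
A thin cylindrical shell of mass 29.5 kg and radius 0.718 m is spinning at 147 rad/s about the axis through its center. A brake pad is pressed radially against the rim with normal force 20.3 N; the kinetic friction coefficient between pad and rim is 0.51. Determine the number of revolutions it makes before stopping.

≈ 3520 revolutions

I = MR² = (29.5)(0.718)² = 15.21 kg·m².
Friction force f = μN = (0.51)(20.3) = 10.35 N at the rim; torque magnitude τ = fR = 7.433 N·m, opposing ω.
|α| = τ/I = 7.433/15.21 = 0.4888 rad/s² (deceleration).
ω² = ω₀² − 2|α|θ with ω = 0 ⇒ θ = ω₀²/(2|α|) = 22100 rad = 3518 rev.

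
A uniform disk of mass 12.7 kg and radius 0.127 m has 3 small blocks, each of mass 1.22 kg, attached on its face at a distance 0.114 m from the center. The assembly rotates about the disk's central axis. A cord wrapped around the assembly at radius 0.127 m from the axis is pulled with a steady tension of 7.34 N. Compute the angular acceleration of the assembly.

I_disk = ½MR² = ½(12.7)(0.127)² = 0.1024 kg·m².
I_blocks = 3·m·r² = 3(1.22)(0.114)² = 0.04757 kg·m².
Total I = 0.1500 kg·m².
τ = F r = (7.34)(0.127) = 0.9322 N·m.
α = τ/I = 0.9322/0.1500 = 6.215 rad/s².

α ≈ 6.22 rad/s²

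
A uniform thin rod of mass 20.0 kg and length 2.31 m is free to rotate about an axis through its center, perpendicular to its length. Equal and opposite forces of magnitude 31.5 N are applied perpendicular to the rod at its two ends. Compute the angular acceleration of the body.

I = (1/12)ML² = (1/12)(20.0)(2.31)² = 8.893 kg·m².
The couple gives τ = F·(L/2) + F·(L/2) = F L = (31.5)(2.31) = 72.77 N·m.
Newton's second law for rotation, τ = Iα, gives α = τ/I = 72.77/8.893 = 8.182 rad/s².

α ≈ 8.18 rad/s²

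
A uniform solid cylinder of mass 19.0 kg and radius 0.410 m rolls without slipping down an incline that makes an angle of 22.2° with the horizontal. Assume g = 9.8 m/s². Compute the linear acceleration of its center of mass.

a ≈ 2.47 m/s²

Translation along the incline: Mg sinθ − f = Ma.
Rotation about the center: fR = Iα with I = ½MR². No-slip gives a = αR, so f = (I/R²)a = (1/2)M a.
Substituting: Mg sinθ = (1 + 0.5000)Ma, so a = g sinθ/(1 + 0.5000) = (9.8) sin 22.2° / 1.500 = 2.469 m/s².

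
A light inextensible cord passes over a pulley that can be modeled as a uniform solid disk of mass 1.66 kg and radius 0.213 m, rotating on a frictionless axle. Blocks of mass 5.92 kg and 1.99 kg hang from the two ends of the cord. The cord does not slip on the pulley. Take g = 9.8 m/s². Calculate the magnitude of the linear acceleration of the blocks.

a ≈ 4.41 m/s²

I = ½MR² = (1/2)(1.66)(0.213)² = 0.03766 kg·m².
Heavier block: m₁g − T₁ = m₁a. Lighter block: T₂ − m₂g = m₂a.
Pulley: (T₁ − T₂)R = Iα = I(a/R), so T₁ − T₂ = (I/R²)a = (1/2)M_p a = 0.8300·a.
Adding the three: (m₁ − m₂)g = (m₁ + m₂ + 0.8300)a, so a = (5.92 − 1.99)(9.8)/(5.92 + 1.99 + 0.8300) = 4.407 m/s².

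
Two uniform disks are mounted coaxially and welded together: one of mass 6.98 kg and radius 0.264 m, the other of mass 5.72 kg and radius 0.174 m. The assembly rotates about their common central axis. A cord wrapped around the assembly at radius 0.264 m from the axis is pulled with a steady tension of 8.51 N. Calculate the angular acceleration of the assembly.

α ≈ 6.81 rad/s²

I = ½M₁R₁² + ½M₂R₂² = ½(6.98)(0.264)² + ½(5.72)(0.174)² = 0.3298 kg·m².
τ = F r = (8.51)(0.264) = 2.247 N·m.
α = τ/I = 2.247/0.3298 = 6.812 rad/s².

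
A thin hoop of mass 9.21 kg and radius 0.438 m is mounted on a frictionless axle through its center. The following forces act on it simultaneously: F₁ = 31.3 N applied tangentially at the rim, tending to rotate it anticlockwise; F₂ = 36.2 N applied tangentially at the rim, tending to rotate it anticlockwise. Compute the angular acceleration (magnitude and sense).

I = MR² = (9.21)(0.438)² = 1.767 kg·m².
Taking anticlockwise as positive: τ₁ = +(31.3)(0.438) = +13.71 N·m; τ₂ = +(36.2)(0.438) = +15.86 N·m.
Net torque τ = 29.57 N·m.
α = τ/I = 29.57/1.767 = 16.73 rad/s².

α ≈ 16.7 rad/s², anticlockwise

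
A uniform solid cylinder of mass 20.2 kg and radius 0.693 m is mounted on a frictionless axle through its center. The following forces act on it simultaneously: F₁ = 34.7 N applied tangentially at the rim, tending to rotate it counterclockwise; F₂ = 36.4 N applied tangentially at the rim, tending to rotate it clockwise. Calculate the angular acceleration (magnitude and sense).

I = ½MR² = (1/2)(20.2)(0.693)² = 4.851 kg·m².
Taking counterclockwise as positive: τ₁ = +(34.7)(0.693) = +24.05 N·m; τ₂ = −(36.4)(0.693) = −25.23 N·m.
Net torque τ = -1.178 N·m.
α = τ/I = -1.178/4.851 = -0.2429 rad/s².

α ≈ 0.243 rad/s², clockwise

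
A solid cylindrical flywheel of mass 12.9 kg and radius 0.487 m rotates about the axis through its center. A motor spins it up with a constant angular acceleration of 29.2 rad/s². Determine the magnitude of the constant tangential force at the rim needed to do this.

F ≈ 91.7 N

I = ½MR² = (1/2)(12.9)(0.487)² = 1.530 kg·m².
The required torque is τ = Iα = (1.530)(29.20) = 44.67 N·m.
A tangential force at the rim gives τ = FR, so F = τ/R = 44.67/0.487 = 91.72 N.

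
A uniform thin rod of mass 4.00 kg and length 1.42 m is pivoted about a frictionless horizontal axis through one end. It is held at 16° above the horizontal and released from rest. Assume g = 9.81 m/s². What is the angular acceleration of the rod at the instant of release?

α ≈ 9.96 rad/s²

About the pivot, I = (1/3)ML² = (1/3)(4.00)(1.42)² = 2.689 kg·m².
The weight acts at the center, a distance L/2 = 0.7100 m from the pivot; τ = Mg(L/2) cos 16° = 26.78 N·m.
α = τ/I = 26.78/2.689 = 9.961 rad/s².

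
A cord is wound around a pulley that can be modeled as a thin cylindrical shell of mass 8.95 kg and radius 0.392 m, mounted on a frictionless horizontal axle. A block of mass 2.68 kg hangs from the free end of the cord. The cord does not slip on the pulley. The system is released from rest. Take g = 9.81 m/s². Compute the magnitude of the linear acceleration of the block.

I = MR² = (8.95)(0.392)² = 1.375 kg·m².
Block: mg − T = ma. Pulley: TR = Iα. No-slip: a = αR, so T = (I/R²)a = 8.950·a.
Then mg = (m + 8.950)a, so a = (2.68)(9.81)/(2.68 + 8.950) = 2.261 m/s².

a ≈ 2.26 m/s²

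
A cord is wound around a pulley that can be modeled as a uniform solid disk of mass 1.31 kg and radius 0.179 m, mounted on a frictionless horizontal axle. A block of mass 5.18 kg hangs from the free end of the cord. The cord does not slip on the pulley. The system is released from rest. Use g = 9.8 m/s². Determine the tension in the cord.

T ≈ 5.70 N

I = ½MR² = (1/2)(1.31)(0.179)² = 0.02099 kg·m².
Block: mg − T = ma. Pulley: TR = Iα. No-slip: a = αR, so T = (I/R²)a = 0.6550·a.
Then mg = (m + 0.6550)a, so a = (5.18)(9.8)/(5.18 + 0.6550) = 8.700 m/s².
T = 0.6550·a = 5.698 N.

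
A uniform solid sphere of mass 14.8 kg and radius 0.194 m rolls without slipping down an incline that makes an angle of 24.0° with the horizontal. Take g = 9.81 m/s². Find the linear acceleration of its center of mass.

Translation along the incline: Mg sinθ − f = Ma.
Rotation about the center: fR = Iα with I = (2/5)MR². No-slip gives a = αR, so f = (I/R²)a = (2/5)M a.
Substituting: Mg sinθ = (1 + 0.4000)Ma, so a = g sinθ/(1 + 0.4000) = (9.81) sin 24.0° / 1.400 = 2.850 m/s².

a ≈ 2.85 m/s²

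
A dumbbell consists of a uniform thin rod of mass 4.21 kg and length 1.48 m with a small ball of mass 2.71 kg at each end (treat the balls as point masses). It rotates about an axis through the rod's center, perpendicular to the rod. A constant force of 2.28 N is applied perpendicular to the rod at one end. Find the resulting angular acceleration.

α ≈ 0.452 rad/s²

I_rod = (1/12)ML² = (1/12)(4.21)(1.48)² = 0.7685 kg·m².
I_balls = 2·m·(L/2)² = 2(2.71)(0.7400)² = 2.968 kg·m².
Total I = 3.736 kg·m².
τ = F·(L/2) = (2.28)(0.740) = 1.687 N·m.
α = τ/I = 1.687/3.736 = 0.4516 rad/s².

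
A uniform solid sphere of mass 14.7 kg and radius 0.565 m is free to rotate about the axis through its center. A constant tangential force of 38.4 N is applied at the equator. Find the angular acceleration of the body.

I = (2/5)MR² = (2/5)(14.7)(0.565)² = 1.877 kg·m².
τ = F R = (38.4)(0.565) = 21.70 N·m.
From τ = Iα: α = 21.70/1.877 = 11.56 rad/s².

α ≈ 11.6 rad/s²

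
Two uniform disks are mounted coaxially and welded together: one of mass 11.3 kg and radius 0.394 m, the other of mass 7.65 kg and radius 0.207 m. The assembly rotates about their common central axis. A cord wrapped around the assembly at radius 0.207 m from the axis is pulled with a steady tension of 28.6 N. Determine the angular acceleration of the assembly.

I = ½M₁R₁² + ½M₂R₂² = ½(11.3)(0.394)² + ½(7.65)(0.207)² = 1.041 kg·m².
τ = F r = (28.6)(0.207) = 5.920 N·m.
α = τ/I = 5.920/1.041 = 5.687 rad/s².

α ≈ 5.69 rad/s²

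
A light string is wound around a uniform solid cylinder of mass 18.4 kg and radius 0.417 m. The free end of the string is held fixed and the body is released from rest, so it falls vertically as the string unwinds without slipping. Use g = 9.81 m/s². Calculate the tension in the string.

Translation: Mg − T = Ma. Rotation about the center: TR = Iα with I = ½MR².
With a = αR: T = (I/R²)a = (1/2)M a, so Mg = (1 + 0.5000)Ma.
a = g/(1 + 0.5000) = 9.81/1.500 = 6.540 m/s².
T = 0.5000·M·a = (0.5000)(18.4)(6.540) = 60.17 N.

T ≈ 60.2 N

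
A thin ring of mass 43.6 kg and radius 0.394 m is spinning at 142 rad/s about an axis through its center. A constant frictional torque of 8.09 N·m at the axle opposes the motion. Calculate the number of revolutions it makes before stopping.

I = MR² = (43.6)(0.394)² = 6.768 kg·m².
The net torque has magnitude 8.09 N·m, opposing ω.
|α| = τ/I = 8.090/6.768 = 1.195 rad/s² (deceleration).
ω² = ω₀² − 2|α|θ with ω = 0 ⇒ θ = ω₀²/(2|α|) = 8435 rad = 1342 rev.

≈ 1340 revolutions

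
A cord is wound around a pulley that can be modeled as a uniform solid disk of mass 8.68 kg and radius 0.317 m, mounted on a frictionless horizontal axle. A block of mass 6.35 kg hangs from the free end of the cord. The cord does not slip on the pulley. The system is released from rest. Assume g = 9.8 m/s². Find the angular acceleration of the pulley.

α ≈ 18.4 rad/s²

I = ½MR² = (1/2)(8.68)(0.317)² = 0.4361 kg·m².
Block: mg − T = ma. Pulley: TR = Iα. No-slip: a = αR, so T = (I/R²)a = 4.340·a.
Then mg = (m + 4.340)a, so a = (6.35)(9.8)/(6.35 + 4.340) = 5.821 m/s².
α = a/R = 5.821/0.317 = 18.36 rad/s².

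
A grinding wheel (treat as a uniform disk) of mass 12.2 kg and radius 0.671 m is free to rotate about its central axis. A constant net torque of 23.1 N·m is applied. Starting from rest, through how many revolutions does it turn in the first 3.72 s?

I = ½MR² = (1/2)(12.2)(0.671)² = 2.746 kg·m².
α = τ/I = 23.1/2.746 = 8.411 rad/s².
θ = ½αt² = ½(8.411)(3.72)² = 58.20 rad.
Revolutions = θ/(2π) = 9.262.

≈ 9.26 revolutions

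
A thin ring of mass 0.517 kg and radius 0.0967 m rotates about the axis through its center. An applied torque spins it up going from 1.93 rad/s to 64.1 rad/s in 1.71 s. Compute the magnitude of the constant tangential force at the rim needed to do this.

I = MR² = (0.517)(0.0967)² = 0.004834 kg·m².
α = Δω/Δt = (64.1 − 1.93)/1.71 = 36.36 rad/s².
The required torque is τ = Iα = (0.004834)(36.36) = 0.1758 N·m.
A tangential force at the rim gives τ = FR, so F = τ/R = 0.1758/0.0967 = 1.818 N.

F ≈ 1.82 N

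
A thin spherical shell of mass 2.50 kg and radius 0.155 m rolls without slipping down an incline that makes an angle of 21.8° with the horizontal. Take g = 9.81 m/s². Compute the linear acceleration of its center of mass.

a ≈ 2.19 m/s²

Translation along the incline: Mg sinθ − f = Ma.
Rotation about the center: fR = Iα with I = (2/3)MR². No-slip gives a = αR, so f = (I/R²)a = (2/3)M a.
Substituting: Mg sinθ = (1 + 0.6667)Ma, so a = g sinθ/(1 + 0.6667) = (9.81) sin 21.8° / 1.667 = 2.186 m/s².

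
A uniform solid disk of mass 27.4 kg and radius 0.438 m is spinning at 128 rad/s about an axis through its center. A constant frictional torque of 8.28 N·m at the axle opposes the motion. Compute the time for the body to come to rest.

I = ½MR² = (1/2)(27.4)(0.438)² = 2.628 kg·m².
The net torque has magnitude 8.28 N·m, opposing ω.
|α| = τ/I = 8.280/2.628 = 3.150 rad/s² (deceleration).
0 = ω₀ − |α|t ⇒ t = ω₀/|α| = 128/3.150 = 40.63 s.

t ≈ 40.6 s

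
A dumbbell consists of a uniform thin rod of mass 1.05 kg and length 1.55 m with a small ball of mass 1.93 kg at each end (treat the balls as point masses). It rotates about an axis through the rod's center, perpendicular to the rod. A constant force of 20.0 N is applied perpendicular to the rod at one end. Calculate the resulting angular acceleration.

I_rod = (1/12)ML² = (1/12)(1.05)(1.55)² = 0.2102 kg·m².
I_balls = 2·m·(L/2)² = 2(1.93)(0.7750)² = 2.318 kg·m².
Total I = 2.529 kg·m².
τ = F·(L/2) = (20.0)(0.775) = 15.50 N·m.
α = τ/I = 15.50/2.529 = 6.130 rad/s².

α ≈ 6.13 rad/s²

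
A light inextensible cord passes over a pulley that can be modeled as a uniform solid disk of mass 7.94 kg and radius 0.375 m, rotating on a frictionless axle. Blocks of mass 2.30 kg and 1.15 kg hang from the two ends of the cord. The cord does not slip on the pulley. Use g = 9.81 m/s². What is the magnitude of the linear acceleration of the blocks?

a ≈ 1.52 m/s²

I = ½MR² = (1/2)(7.94)(0.375)² = 0.5583 kg·m².
Heavier block: m₁g − T₁ = m₁a. Lighter block: T₂ − m₂g = m₂a.
Pulley: (T₁ − T₂)R = Iα = I(a/R), so T₁ − T₂ = (I/R²)a = (1/2)M_p a = 3.970·a.
Adding the three: (m₁ − m₂)g = (m₁ + m₂ + 3.970)a, so a = (2.30 − 1.15)(9.81)/(2.30 + 1.15 + 3.970) = 1.520 m/s².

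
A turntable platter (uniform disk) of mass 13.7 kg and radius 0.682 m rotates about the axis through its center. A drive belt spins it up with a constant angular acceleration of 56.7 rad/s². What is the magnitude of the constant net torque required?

I = ½MR² = (1/2)(13.7)(0.682)² = 3.186 kg·m².
τ = Iα = (3.186)(56.70) = 180.7 N·m.

τ ≈ 181 N·m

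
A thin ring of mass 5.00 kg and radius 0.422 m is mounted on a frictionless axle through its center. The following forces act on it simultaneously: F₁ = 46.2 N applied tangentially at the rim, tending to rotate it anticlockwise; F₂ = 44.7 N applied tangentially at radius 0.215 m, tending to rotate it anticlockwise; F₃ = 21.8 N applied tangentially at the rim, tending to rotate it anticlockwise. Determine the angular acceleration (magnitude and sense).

α ≈ 43.0 rad/s², anticlockwise

I = MR² = (5.00)(0.422)² = 0.8904 kg·m².
Taking anticlockwise as positive: τ₁ = +(46.2)(0.422) = +19.50 N·m; τ₂ = +(44.7)(0.215) = +9.611 N·m; τ₃ = +(21.8)(0.422) = +9.200 N·m.
Net torque τ = 38.31 N·m.
α = τ/I = 38.31/0.8904 = 43.02 rad/s².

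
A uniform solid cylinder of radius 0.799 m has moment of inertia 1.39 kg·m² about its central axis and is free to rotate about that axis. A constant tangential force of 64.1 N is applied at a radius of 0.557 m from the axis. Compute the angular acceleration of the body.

τ = F·r = (64.1)(0.557) = 35.70 N·m.
Newton's second law for rotation, τ = Iα, gives α = τ/I = 35.70/1.390 = 25.69 rad/s².

α ≈ 25.7 rad/s²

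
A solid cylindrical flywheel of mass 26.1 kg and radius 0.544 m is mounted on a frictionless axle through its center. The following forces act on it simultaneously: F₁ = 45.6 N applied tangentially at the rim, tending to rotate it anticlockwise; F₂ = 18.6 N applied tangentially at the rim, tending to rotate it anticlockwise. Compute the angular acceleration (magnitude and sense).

α ≈ 9.04 rad/s², anticlockwise

I = ½MR² = (1/2)(26.1)(0.544)² = 3.862 kg·m².
Taking anticlockwise as positive: τ₁ = +(45.6)(0.544) = +24.81 N·m; τ₂ = +(18.6)(0.544) = +10.12 N·m.
Net torque τ = 34.92 N·m.
α = τ/I = 34.92/3.862 = 9.043 rad/s².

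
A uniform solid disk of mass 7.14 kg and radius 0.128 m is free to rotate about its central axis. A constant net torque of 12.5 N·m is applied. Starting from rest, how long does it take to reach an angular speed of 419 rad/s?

t ≈ 1.96 s

I = ½MR² = (1/2)(7.14)(0.128)² = 0.05849 kg·m².
α = τ/I = 12.5/0.05849 = 213.7 rad/s².
ω = αt ⇒ t = ω/α = 419/213.7 = 1.961 s.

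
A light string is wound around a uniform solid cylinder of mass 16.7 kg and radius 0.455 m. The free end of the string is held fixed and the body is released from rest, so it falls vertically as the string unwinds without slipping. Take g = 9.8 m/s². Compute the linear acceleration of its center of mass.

Translation: Mg − T = Ma. Rotation about the center: TR = Iα with I = ½MR².
With a = αR: T = (I/R²)a = (1/2)M a, so Mg = (1 + 0.5000)Ma.
a = g/(1 + 0.5000) = 9.8/1.500 = 6.533 m/s².

a ≈ 6.53 m/s²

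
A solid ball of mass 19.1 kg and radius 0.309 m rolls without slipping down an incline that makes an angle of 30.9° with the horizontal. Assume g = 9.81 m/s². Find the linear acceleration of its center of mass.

a ≈ 3.60 m/s²

Translation along the incline: Mg sinθ − f = Ma.
Rotation about the center: fR = Iα with I = (2/5)MR². No-slip gives a = αR, so f = (I/R²)a = (2/5)M a.
Substituting: Mg sinθ = (1 + 0.4000)Ma, so a = g sinθ/(1 + 0.4000) = (9.81) sin 30.9° / 1.400 = 3.598 m/s².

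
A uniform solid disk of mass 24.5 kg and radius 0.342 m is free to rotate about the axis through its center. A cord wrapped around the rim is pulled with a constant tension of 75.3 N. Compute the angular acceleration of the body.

α ≈ 18.0 rad/s²

I = ½MR² = (1/2)(24.5)(0.342)² = 1.433 kg·m².
τ = F R = (75.3)(0.342) = 25.75 N·m.
From τ = Iα: α = 25.75/1.433 = 17.97 rad/s².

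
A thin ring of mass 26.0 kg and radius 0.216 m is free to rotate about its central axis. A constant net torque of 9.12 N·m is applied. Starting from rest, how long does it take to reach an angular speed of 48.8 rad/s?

t ≈ 6.49 s

I = MR² = (26.0)(0.216)² = 1.213 kg·m².
α = τ/I = 9.12/1.213 = 7.518 rad/s².
ω = αt ⇒ t = ω/α = 48.8/7.518 = 6.491 s.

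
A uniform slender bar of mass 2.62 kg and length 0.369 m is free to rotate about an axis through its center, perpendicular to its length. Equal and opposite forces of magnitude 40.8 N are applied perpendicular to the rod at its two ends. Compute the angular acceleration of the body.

I = (1/12)ML² = (1/12)(2.62)(0.369)² = 0.02973 kg·m².
The couple gives τ = F·(L/2) + F·(L/2) = F L = (40.8)(0.369) = 15.06 N·m.
From τ = Iα: α = 15.06/0.02973 = 506.4 rad/s².

α ≈ 506 rad/s²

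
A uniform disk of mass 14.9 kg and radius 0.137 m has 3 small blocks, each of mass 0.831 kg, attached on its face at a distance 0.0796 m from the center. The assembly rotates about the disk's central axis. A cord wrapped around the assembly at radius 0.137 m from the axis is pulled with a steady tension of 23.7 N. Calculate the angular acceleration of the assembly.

I_disk = ½MR² = ½(14.9)(0.137)² = 0.1398 kg·m².
I_blocks = 3·m·r² = 3(0.831)(0.0796)² = 0.01580 kg·m².
Total I = 0.1556 kg·m².
τ = F r = (23.7)(0.137) = 3.247 N·m.
α = τ/I = 3.247/0.1556 = 20.86 rad/s².

α ≈ 20.9 rad/s²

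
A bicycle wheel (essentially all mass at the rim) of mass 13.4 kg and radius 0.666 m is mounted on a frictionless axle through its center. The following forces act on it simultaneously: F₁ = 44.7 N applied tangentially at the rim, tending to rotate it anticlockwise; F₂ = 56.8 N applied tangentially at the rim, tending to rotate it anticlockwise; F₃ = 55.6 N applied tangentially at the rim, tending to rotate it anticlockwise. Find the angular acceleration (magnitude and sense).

I = MR² = (13.4)(0.666)² = 5.944 kg·m².
Taking anticlockwise as positive: τ₁ = +(44.7)(0.666) = +29.77 N·m; τ₂ = +(56.8)(0.666) = +37.83 N·m; τ₃ = +(55.6)(0.666) = +37.03 N·m.
Net torque τ = 104.6 N·m.
α = τ/I = 104.6/5.944 = 17.60 rad/s².

α ≈ 17.6 rad/s², anticlockwise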